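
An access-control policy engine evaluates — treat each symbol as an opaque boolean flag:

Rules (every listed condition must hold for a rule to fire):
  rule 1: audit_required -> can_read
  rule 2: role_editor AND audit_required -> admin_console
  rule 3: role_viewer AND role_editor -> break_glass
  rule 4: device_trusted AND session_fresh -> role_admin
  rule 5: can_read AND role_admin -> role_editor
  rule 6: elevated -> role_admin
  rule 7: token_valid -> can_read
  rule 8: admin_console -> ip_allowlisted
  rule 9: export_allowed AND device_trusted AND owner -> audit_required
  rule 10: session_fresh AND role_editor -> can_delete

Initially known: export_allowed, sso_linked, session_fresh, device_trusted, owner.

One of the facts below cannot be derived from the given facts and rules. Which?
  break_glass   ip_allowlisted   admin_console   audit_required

Round 1: rule 4 [device_trusted AND session_fresh -> role_admin]; rule 9 [export_allowed AND device_trusted AND owner -> audit_required]. New: role_admin, audit_required.
Round 2: rule 1 [audit_required -> can_read]. New: can_read.
Round 3: rule 5 [can_read AND role_admin -> role_editor]. New: role_editor.
Round 4: rule 2 [role_editor AND audit_required -> admin_console]; rule 10 [session_fresh AND role_editor -> can_delete]. New: admin_console, can_delete.
Round 5: rule 8 [admin_console -> ip_allowlisted]. New: ip_allowlisted.
Derived: audit_required (round 1), admin_console (round 4), ip_allowlisted (round 5). break_glass never appears in any round.

break_glass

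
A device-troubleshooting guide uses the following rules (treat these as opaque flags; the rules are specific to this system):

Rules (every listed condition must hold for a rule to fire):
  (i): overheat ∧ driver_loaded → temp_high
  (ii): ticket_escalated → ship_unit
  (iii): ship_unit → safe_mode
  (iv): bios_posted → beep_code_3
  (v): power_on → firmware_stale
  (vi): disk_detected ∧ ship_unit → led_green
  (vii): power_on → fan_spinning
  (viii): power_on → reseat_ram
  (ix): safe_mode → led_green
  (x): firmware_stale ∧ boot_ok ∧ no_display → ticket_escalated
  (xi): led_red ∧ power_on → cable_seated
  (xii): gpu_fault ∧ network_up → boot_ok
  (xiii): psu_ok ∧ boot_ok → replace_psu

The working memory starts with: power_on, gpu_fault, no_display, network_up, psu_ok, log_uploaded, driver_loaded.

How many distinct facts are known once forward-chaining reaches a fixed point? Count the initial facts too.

16

Round 1: (v) [power_on → firmware_stale]; (vii) [power_on → fan_spinning]; (viii) [power_on → reseat_ram]; (xii) [gpu_fault ∧ network_up → boot_ok]. New: firmware_stale, fan_spinning, reseat_ram, boot_ok.
Round 2: (x) [firmware_stale ∧ boot_ok ∧ no_display → ticket_escalated]; (xiii) [psu_ok ∧ boot_ok → replace_psu]. New: ticket_escalated, replace_psu.
Round 3: (ii) [ticket_escalated → ship_unit]. New: ship_unit.
Round 4: (iii) [ship_unit → safe_mode]. New: safe_mode.
Round 5: (ix) [safe_mode → led_green]. New: led_green.
Closure: {boot_ok, driver_loaded, fan_spinning, firmware_stale, gpu_fault, led_green, log_uploaded, network_up, no_display, power_on, psu_ok, replace_psu, reseat_ram, safe_mode, ship_unit, ticket_escalated} — 16 facts.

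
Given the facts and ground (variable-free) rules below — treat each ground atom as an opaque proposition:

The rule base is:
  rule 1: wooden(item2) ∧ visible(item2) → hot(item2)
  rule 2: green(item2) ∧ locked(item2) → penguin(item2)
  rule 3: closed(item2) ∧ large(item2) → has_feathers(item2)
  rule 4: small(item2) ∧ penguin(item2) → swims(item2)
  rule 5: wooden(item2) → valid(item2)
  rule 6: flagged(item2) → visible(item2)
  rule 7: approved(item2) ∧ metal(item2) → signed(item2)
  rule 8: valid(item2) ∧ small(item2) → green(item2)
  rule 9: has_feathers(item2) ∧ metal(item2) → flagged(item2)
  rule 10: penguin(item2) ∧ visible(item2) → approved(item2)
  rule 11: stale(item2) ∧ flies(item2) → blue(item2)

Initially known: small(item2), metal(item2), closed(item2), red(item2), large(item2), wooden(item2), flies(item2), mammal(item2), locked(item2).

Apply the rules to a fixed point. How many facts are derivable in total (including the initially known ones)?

Round 1 — rule 3, rule 5, derive has_feathers(item2), valid(item2).
Round 2 — rule 8, rule 9, derive green(item2), flagged(item2).
Round 3 — rule 2, rule 6, derive penguin(item2), visible(item2).
Round 4 — rule 1, rule 4, rule 10, derive hot(item2), swims(item2), approved(item2).
Round 5 — rule 7, derive signed(item2).
Closure: {approved(item2), closed(item2), flagged(item2), flies(item2), green(item2), has_feathers(item2), hot(item2), large(item2), locked(item2), mammal(item2), metal(item2), penguin(item2), red(item2), signed(item2), small(item2), swims(item2), valid(item2), visible(item2), wooden(item2)} — 19 facts.

19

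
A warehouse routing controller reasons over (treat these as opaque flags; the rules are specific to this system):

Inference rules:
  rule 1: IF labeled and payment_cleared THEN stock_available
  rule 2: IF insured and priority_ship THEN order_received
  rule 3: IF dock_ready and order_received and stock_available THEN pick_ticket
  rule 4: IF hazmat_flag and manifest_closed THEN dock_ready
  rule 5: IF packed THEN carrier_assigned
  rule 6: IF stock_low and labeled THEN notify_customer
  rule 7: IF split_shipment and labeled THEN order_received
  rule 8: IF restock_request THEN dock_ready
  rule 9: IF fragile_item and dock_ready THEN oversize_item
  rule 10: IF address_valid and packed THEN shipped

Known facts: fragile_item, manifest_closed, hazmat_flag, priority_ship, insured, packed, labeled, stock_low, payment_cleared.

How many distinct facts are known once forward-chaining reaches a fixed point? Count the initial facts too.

Round 1 — rule 1, rule 2, rule 4, rule 5, rule 6, derive stock_available, order_received, dock_ready, carrier_assigned, notify_customer.
Round 2 — rule 3, rule 9, derive pick_ticket, oversize_item.
Closure: {carrier_assigned, dock_ready, fragile_item, hazmat_flag, insured, labeled, manifest_closed, notify_customer, order_received, oversize_item, packed, payment_cleared, pick_ticket, priority_ship, stock_available, stock_low} — 16 facts.

16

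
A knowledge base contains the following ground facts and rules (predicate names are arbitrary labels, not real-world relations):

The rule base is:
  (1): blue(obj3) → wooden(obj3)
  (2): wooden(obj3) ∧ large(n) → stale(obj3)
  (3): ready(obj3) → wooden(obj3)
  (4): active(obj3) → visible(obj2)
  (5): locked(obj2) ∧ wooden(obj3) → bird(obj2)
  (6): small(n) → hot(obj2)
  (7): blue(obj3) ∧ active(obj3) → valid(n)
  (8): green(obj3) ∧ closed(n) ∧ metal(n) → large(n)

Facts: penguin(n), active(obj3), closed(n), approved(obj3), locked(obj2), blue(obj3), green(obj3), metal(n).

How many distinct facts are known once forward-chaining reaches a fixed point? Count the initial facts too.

[1] (1) [blue(obj3) → wooden(obj3)]; (4) [active(obj3) → visible(obj2)]; (7) [blue(obj3) ∧ active(obj3) → valid(n)]; (8) [green(obj3) ∧ closed(n) ∧ metal(n) → large(n)]. ⇒ new: wooden(obj3), visible(obj2), valid(n), large(n).
[2] (2) [wooden(obj3) ∧ large(n) → stale(obj3)]; (5) [locked(obj2) ∧ wooden(obj3) → bird(obj2)]. ⇒ new: stale(obj3), bird(obj2).
Closure: {active(obj3), approved(obj3), bird(obj2), blue(obj3), closed(n), green(obj3), large(n), locked(obj2), metal(n), penguin(n), stale(obj3), valid(n), visible(obj2), wooden(obj3)} — 14 facts.

14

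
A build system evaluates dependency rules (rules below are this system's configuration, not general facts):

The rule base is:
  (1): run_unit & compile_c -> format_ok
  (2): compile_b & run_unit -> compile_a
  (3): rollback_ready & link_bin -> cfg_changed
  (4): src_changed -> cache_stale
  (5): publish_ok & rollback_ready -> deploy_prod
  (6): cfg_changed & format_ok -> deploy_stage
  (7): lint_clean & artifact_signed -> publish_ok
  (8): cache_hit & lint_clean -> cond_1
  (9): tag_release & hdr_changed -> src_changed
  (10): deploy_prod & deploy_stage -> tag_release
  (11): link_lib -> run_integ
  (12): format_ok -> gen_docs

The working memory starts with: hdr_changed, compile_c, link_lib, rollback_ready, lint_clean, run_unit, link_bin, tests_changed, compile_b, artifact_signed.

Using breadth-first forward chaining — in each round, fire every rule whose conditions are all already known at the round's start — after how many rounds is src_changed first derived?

[1] (1) [run_unit & compile_c -> format_ok]; (2) [compile_b & run_unit -> compile_a]; (3) [rollback_ready & link_bin -> cfg_changed]; (7) [lint_clean & artifact_signed -> publish_ok]; (11) [link_lib -> run_integ]. ⇒ new: format_ok, compile_a, cfg_changed, publish_ok, run_integ.
[2] (5) [publish_ok & rollback_ready -> deploy_prod]; (6) [cfg_changed & format_ok -> deploy_stage]; (12) [format_ok -> gen_docs]. ⇒ new: deploy_prod, deploy_stage, gen_docs.
[3] (10) [deploy_prod & deploy_stage -> tag_release]. ⇒ new: tag_release.
[4] (9) [tag_release & hdr_changed -> src_changed]. ⇒ new: src_changed.
src_changed first appears in round 4.

4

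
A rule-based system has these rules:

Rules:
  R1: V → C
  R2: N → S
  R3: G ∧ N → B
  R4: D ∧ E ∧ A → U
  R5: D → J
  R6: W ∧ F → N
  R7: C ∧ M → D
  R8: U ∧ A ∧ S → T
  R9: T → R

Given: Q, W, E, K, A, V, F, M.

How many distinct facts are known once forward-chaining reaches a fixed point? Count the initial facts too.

[1] R1 [V → C]; R6 [W ∧ F → N]. ⇒ new: C, N.
[2] R2 [N → S]; R7 [C ∧ M → D]. ⇒ new: S, D.
[3] R4 [D ∧ E ∧ A → U]; R5 [D → J]. ⇒ new: U, J.
[4] R8 [U ∧ A ∧ S → T]. ⇒ new: T.
[5] R9 [T → R]. ⇒ new: R.
Closure: {A, C, D, E, F, J, K, M, N, Q, R, S, T, U, V, W} — 16 facts.

16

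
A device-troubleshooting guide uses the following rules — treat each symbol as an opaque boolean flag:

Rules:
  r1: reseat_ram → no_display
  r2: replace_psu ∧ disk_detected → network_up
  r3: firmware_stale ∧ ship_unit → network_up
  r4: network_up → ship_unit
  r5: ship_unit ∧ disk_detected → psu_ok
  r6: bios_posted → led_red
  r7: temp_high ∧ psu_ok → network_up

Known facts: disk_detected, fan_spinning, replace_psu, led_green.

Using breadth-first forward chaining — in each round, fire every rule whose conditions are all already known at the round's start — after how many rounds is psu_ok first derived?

[1] r2 [replace_psu ∧ disk_detected → network_up]. ⇒ new: network_up.
[2] r4 [network_up → ship_unit]. ⇒ new: ship_unit.
[3] r5 [ship_unit ∧ disk_detected → psu_ok]. ⇒ new: psu_ok.
psu_ok first appears in round 3.

3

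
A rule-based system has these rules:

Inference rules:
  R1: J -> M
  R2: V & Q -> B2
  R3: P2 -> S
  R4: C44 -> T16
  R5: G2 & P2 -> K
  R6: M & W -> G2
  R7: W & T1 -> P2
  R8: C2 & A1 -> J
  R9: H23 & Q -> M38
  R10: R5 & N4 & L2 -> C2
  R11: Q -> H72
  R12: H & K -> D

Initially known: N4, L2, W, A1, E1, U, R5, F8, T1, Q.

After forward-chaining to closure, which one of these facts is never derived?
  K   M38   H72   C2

Round 1: R7 [W & T1 -> P2]; R10 [R5 & N4 & L2 -> C2]; R11 [Q -> H72]. New: P2, C2, H72.
Round 2: R3 [P2 -> S]; R8 [C2 & A1 -> J]. New: S, J.
Round 3: R1 [J -> M]. New: M.
Round 4: R6 [M & W -> G2]. New: G2.
Round 5: R5 [G2 & P2 -> K]. New: K.
Derived: H72 (round 1), C2 (round 1), K (round 5). M38 never appears in any round.

M38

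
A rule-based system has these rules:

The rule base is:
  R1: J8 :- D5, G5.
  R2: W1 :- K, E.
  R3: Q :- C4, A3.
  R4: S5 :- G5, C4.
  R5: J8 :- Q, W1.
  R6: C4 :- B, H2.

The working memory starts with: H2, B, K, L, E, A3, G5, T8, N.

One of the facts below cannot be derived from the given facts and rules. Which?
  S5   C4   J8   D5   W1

D5

[1] R2 [W1 :- K, E.]; R6 [C4 :- B, H2.]. ⇒ new: W1, C4.
[2] R3 [Q :- C4, A3.]; R4 [S5 :- G5, C4.]. ⇒ new: Q, S5.
[3] R5 [J8 :- Q, W1.]. ⇒ new: J8.
Derived: W1 (round 1), S5 (round 2), C4 (round 1), J8 (round 3). D5 never appears in any round.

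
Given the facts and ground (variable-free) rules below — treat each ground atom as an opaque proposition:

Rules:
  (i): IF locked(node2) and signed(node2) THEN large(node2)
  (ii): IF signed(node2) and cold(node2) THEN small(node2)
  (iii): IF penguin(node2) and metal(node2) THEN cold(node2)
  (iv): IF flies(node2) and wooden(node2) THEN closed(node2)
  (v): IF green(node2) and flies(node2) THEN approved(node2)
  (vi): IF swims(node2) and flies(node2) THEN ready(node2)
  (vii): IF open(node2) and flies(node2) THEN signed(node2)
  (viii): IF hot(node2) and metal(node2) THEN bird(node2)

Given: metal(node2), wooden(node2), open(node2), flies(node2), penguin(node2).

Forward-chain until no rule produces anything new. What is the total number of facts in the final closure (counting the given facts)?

[1] (iii) [IF penguin(node2) and metal(node2) THEN cold(node2)]; (iv) [IF flies(node2) and wooden(node2) THEN closed(node2)]; (vii) [IF open(node2) and flies(node2) THEN signed(node2)]. ⇒ new: cold(node2), closed(node2), signed(node2).
[2] (ii) [IF signed(node2) and cold(node2) THEN small(node2)]. ⇒ new: small(node2).
Closure: {closed(node2), cold(node2), flies(node2), metal(node2), open(node2), penguin(node2), signed(node2), small(node2), wooden(node2)} — 9 facts.

9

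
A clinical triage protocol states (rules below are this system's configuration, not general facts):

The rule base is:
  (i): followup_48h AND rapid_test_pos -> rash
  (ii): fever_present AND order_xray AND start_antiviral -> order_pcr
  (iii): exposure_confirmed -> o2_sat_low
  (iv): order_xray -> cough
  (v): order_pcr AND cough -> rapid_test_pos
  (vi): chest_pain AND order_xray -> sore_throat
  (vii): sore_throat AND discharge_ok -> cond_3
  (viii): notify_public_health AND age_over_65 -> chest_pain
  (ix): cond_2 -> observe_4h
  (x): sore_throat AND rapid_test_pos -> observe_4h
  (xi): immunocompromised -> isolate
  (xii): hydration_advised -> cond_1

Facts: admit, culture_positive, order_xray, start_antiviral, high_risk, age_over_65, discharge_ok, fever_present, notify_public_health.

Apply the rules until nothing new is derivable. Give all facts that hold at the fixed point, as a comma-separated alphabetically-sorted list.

Round 1 fires (ii), (iv), (viii), giving order_pcr, cough, chest_pain.
Round 2 fires (v), (vi), giving rapid_test_pos, sore_throat.
Round 3 fires (vii), (x), giving cond_3, observe_4h.

admit, age_over_65, chest_pain, cond_3, cough, culture_positive, discharge_ok, fever_present, high_risk, notify_public_health, observe_4h, order_pcr, order_xray, rapid_test_pos, sore_throat, start_antiviral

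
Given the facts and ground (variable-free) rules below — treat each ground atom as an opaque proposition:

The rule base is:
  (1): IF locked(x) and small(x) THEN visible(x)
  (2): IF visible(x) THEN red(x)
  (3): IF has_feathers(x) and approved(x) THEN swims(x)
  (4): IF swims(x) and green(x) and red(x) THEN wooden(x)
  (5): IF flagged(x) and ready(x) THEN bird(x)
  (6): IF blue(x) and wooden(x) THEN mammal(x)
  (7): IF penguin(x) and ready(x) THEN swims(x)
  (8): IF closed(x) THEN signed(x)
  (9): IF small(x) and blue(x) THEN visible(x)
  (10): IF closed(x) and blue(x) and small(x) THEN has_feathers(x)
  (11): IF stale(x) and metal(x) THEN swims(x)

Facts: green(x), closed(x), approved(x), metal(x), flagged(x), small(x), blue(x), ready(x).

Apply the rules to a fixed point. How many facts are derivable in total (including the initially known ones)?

[1] (5) [IF flagged(x) and ready(x) THEN bird(x)]; (8) [IF closed(x) THEN signed(x)]; (9) [IF small(x) and blue(x) THEN visible(x)]; (10) [IF closed(x) and blue(x) and small(x) THEN has_feathers(x)]. ⇒ new: bird(x), signed(x), visible(x), has_feathers(x).
[2] (2) [IF visible(x) THEN red(x)]; (3) [IF has_feathers(x) and approved(x) THEN swims(x)]. ⇒ new: red(x), swims(x).
[3] (4) [IF swims(x) and green(x) and red(x) THEN wooden(x)]. ⇒ new: wooden(x).
[4] (6) [IF blue(x) and wooden(x) THEN mammal(x)]. ⇒ new: mammal(x).
Closure: {approved(x), bird(x), blue(x), closed(x), flagged(x), green(x), has_feathers(x), mammal(x), metal(x), ready(x), red(x), signed(x), small(x), swims(x), visible(x), wooden(x)} — 16 facts.

16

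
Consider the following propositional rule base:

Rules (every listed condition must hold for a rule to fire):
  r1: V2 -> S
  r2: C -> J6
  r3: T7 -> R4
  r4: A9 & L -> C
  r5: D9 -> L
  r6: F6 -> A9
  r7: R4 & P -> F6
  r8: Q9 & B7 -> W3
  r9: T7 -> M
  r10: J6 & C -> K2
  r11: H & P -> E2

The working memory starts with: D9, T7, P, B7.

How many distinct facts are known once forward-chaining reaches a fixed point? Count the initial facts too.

[1] r3 [T7 -> R4]; r5 [D9 -> L]; r9 [T7 -> M]. ⇒ new: R4, L, M.
[2] r7 [R4 & P -> F6]. ⇒ new: F6.
[3] r6 [F6 -> A9]. ⇒ new: A9.
[4] r4 [A9 & L -> C]. ⇒ new: C.
[5] r2 [C -> J6]. ⇒ new: J6.
[6] r10 [J6 & C -> K2]. ⇒ new: K2.
Closure: {A9, B7, C, D9, F6, J6, K2, L, M, P, R4, T7} — 12 facts.

12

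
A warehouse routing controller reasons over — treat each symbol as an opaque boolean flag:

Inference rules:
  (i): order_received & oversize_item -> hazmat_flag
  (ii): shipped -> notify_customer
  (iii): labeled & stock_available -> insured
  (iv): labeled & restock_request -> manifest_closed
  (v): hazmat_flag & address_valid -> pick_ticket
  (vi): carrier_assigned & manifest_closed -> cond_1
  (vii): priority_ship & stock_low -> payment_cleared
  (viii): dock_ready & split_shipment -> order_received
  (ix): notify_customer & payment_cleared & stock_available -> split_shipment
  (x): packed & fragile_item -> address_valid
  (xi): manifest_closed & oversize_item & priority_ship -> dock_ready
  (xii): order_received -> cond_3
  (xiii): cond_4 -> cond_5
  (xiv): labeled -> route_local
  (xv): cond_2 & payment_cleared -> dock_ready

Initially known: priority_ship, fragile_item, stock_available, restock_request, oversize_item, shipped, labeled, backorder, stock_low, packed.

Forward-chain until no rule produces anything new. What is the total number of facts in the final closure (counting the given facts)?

Round 1: (ii) [shipped -> notify_customer]; (iii) [labeled & stock_available -> insured]; (iv) [labeled & restock_request -> manifest_closed]; (vii) [priority_ship & stock_low -> payment_cleared]; (x) [packed & fragile_item -> address_valid]; (xiv) [labeled -> route_local]. New: notify_customer, insured, manifest_closed, payment_cleared, address_valid, route_local.
Round 2: (ix) [notify_customer & payment_cleared & stock_available -> split_shipment]; (xi) [manifest_closed & oversize_item & priority_ship -> dock_ready]. New: split_shipment, dock_ready.
Round 3: (viii) [dock_ready & split_shipment -> order_received]. New: order_received.
Round 4: (i) [order_received & oversize_item -> hazmat_flag]; (xii) [order_received -> cond_3]. New: hazmat_flag, cond_3.
Round 5: (v) [hazmat_flag & address_valid -> pick_ticket]. New: pick_ticket.
Closure: {address_valid, backorder, cond_3, dock_ready, fragile_item, hazmat_flag, insured, labeled, manifest_closed, notify_customer, order_received, oversize_item, packed, payment_cleared, pick_ticket, priority_ship, restock_request, route_local, shipped, split_shipment, stock_available, stock_low} — 22 facts.

22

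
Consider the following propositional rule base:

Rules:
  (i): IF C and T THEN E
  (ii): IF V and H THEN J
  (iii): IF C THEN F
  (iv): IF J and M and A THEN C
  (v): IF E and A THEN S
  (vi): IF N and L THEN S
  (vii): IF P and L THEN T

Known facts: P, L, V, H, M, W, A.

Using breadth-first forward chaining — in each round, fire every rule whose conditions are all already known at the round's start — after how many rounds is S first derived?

4

Round 1 — (ii), (vii), derive J, T.
Round 2 — (iv), derive C.
Round 3 — (i), (iii), derive E, F.
Round 4 — (v), derive S.
S first appears in round 4.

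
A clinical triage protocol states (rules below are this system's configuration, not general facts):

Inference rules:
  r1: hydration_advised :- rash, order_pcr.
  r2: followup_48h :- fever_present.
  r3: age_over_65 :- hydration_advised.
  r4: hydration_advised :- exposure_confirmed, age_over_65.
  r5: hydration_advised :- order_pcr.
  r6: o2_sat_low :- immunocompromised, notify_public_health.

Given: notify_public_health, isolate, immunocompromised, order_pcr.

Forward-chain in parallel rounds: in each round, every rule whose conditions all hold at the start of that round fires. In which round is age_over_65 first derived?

Round 1: r5 [hydration_advised :- order_pcr.]; r6 [o2_sat_low :- immunocompromised, notify_public_health.]. Adds hydration_advised, o2_sat_low.
Round 2: r3 [age_over_65 :- hydration_advised.]. Adds age_over_65.
age_over_65 first appears in round 2.

2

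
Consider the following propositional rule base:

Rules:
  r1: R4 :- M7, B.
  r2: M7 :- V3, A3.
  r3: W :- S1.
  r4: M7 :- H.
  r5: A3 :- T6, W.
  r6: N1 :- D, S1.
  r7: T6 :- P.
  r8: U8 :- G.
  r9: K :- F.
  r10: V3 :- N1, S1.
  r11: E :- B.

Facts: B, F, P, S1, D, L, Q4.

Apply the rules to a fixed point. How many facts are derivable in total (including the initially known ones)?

Round 1: r3 [W :- S1.]; r6 [N1 :- D, S1.]; r7 [T6 :- P.]; r9 [K :- F.]; r11 [E :- B.]. New: W, N1, T6, K, E.
Round 2: r5 [A3 :- T6, W.]; r10 [V3 :- N1, S1.]. New: A3, V3.
Round 3: r2 [M7 :- V3, A3.]. New: M7.
Round 4: r1 [R4 :- M7, B.]. New: R4.
Closure: {A3, B, D, E, F, K, L, M7, N1, P, Q4, R4, S1, T6, V3, W} — 16 facts.

16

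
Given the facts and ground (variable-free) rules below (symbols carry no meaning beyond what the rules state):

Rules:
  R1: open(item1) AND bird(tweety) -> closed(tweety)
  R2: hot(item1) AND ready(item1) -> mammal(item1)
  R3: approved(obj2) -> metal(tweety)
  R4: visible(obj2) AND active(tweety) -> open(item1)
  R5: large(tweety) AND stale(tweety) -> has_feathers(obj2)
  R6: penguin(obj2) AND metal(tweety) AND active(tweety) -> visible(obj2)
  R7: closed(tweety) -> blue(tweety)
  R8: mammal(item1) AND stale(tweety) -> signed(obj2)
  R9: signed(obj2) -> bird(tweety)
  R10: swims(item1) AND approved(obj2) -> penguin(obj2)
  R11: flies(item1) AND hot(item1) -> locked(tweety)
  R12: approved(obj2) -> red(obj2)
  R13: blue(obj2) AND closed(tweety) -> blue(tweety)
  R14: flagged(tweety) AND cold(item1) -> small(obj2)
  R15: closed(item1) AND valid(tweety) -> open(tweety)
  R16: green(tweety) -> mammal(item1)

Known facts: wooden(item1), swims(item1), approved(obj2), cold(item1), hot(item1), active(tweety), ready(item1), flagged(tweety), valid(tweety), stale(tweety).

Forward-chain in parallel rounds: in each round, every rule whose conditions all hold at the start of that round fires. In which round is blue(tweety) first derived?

5

[1] R2 [hot(item1) AND ready(item1) -> mammal(item1)]; R3 [approved(obj2) -> metal(tweety)]; R10 [swims(item1) AND approved(obj2) -> penguin(obj2)]; R12 [approved(obj2) -> red(obj2)]; R14 [flagged(tweety) AND cold(item1) -> small(obj2)]. ⇒ new: mammal(item1), metal(tweety), penguin(obj2), red(obj2), small(obj2).
[2] R6 [penguin(obj2) AND metal(tweety) AND active(tweety) -> visible(obj2)]; R8 [mammal(item1) AND stale(tweety) -> signed(obj2)]. ⇒ new: visible(obj2), signed(obj2).
[3] R4 [visible(obj2) AND active(tweety) -> open(item1)]; R9 [signed(obj2) -> bird(tweety)]. ⇒ new: open(item1), bird(tweety).
[4] R1 [open(item1) AND bird(tweety) -> closed(tweety)]. ⇒ new: closed(tweety).
[5] R7 [closed(tweety) -> blue(tweety)]. ⇒ new: blue(tweety).
blue(tweety) first appears in round 5.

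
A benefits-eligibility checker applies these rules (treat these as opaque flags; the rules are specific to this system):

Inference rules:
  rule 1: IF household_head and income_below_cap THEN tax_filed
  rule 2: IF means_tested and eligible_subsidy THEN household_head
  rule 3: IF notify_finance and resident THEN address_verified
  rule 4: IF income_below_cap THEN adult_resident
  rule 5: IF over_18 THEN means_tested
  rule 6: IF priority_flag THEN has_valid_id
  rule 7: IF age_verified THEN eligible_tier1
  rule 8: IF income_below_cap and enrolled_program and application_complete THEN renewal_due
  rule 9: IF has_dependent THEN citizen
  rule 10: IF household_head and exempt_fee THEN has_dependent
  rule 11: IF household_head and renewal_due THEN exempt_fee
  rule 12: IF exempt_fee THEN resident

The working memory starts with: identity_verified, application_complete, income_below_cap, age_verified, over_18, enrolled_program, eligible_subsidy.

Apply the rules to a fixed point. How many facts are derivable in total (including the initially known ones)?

Round 1 fires rule 4, rule 5, rule 7, rule 8, giving adult_resident, means_tested, eligible_tier1, renewal_due.
Round 2 fires rule 2, giving household_head.
Round 3 fires rule 1, rule 11, giving tax_filed, exempt_fee.
Round 4 fires rule 10, rule 12, giving has_dependent, resident.
Round 5 fires rule 9, giving citizen.
Closure: {adult_resident, age_verified, application_complete, citizen, eligible_subsidy, eligible_tier1, enrolled_program, exempt_fee, has_dependent, household_head, identity_verified, income_below_cap, means_tested, over_18, renewal_due, resident, tax_filed} — 17 facts.

17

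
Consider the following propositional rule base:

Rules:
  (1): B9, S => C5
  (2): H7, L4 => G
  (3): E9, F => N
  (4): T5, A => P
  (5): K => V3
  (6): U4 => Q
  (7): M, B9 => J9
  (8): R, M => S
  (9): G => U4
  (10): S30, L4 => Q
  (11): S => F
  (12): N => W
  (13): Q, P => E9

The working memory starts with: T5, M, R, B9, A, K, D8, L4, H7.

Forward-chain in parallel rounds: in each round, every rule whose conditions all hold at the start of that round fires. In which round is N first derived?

[1] (2) [H7, L4 => G]; (4) [T5, A => P]; (5) [K => V3]; (7) [M, B9 => J9]; (8) [R, M => S]. ⇒ new: G, P, V3, J9, S.
[2] (1) [B9, S => C5]; (9) [G => U4]; (11) [S => F]. ⇒ new: C5, U4, F.
[3] (6) [U4 => Q]. ⇒ new: Q.
[4] (13) [Q, P => E9]. ⇒ new: E9.
[5] (3) [E9, F => N]. ⇒ new: N.
N first appears in round 5.

5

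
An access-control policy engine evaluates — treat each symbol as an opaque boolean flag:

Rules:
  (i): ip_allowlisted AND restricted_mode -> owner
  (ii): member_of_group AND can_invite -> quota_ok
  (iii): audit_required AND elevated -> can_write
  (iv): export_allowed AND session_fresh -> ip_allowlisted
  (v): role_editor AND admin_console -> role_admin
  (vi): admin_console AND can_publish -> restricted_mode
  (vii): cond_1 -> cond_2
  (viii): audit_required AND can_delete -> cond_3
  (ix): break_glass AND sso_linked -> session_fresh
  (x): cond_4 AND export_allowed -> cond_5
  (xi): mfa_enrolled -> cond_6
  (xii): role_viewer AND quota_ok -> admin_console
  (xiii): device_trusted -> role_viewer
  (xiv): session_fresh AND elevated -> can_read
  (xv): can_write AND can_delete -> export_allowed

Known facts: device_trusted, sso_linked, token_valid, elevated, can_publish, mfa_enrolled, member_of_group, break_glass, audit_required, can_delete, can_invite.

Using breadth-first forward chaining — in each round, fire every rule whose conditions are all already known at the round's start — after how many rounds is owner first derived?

4

Round 1 — (ii), (iii), (viii), (ix), (xi), (xiii), derive quota_ok, can_write, cond_3, session_fresh, cond_6, role_viewer.
Round 2 — (xii), (xiv), (xv), derive admin_console, can_read, export_allowed.
Round 3 — (iv), (vi), derive ip_allowlisted, restricted_mode.
Round 4 — (i), derive owner.
owner first appears in round 4.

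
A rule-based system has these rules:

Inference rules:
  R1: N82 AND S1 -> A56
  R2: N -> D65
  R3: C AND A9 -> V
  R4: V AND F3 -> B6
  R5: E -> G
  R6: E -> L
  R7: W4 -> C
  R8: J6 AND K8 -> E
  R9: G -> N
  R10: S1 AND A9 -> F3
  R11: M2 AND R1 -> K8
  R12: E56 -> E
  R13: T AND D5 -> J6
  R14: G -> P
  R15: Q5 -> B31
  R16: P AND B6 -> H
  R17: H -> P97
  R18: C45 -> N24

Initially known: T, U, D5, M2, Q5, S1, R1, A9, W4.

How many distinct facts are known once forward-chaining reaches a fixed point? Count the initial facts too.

24

Round 1: R7 [W4 -> C]; R10 [S1 AND A9 -> F3]; R11 [M2 AND R1 -> K8]; R13 [T AND D5 -> J6]; R15 [Q5 -> B31]. New: C, F3, K8, J6, B31.
Round 2: R3 [C AND A9 -> V]; R8 [J6 AND K8 -> E]. New: V, E.
Round 3: R4 [V AND F3 -> B6]; R5 [E -> G]; R6 [E -> L]. New: B6, G, L.
Round 4: R9 [G -> N]; R14 [G -> P]. New: N, P.
Round 5: R2 [N -> D65]; R16 [P AND B6 -> H]. New: D65, H.
Round 6: R17 [H -> P97]. New: P97.
Closure: {A9, B31, B6, C, D5, D65, E, F3, G, H, J6, K8, L, M2, N, P, P97, Q5, R1, S1, T, U, V, W4} — 24 facts.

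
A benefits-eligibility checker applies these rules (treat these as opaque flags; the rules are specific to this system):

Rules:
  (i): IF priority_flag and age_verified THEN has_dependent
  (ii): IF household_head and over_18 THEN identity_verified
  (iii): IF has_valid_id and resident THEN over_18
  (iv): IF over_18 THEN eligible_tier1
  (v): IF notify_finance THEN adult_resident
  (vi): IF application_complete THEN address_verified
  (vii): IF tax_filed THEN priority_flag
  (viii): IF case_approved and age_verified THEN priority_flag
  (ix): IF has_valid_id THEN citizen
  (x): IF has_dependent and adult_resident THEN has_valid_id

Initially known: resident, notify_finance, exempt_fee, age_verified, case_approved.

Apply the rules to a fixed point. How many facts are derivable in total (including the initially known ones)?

Round 1: (v) [IF notify_finance THEN adult_resident]; (viii) [IF case_approved and age_verified THEN priority_flag]. New: adult_resident, priority_flag.
Round 2: (i) [IF priority_flag and age_verified THEN has_dependent]. New: has_dependent.
Round 3: (x) [IF has_dependent and adult_resident THEN has_valid_id]. New: has_valid_id.
Round 4: (iii) [IF has_valid_id and resident THEN over_18]; (ix) [IF has_valid_id THEN citizen]. New: over_18, citizen.
Round 5: (iv) [IF over_18 THEN eligible_tier1]. New: eligible_tier1.
Closure: {adult_resident, age_verified, case_approved, citizen, eligible_tier1, exempt_fee, has_dependent, has_valid_id, notify_finance, over_18, priority_flag, resident} — 12 facts.

12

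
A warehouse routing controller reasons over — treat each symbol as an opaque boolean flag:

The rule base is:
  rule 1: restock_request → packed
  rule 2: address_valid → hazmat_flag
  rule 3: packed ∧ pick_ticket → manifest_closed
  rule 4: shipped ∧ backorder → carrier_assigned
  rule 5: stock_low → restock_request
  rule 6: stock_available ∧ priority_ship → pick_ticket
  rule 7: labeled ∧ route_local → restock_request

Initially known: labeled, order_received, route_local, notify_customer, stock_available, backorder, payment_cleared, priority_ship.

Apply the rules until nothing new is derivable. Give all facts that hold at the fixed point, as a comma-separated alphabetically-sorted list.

Round 1 fires rule 6, rule 7, giving pick_ticket, restock_request.
Round 2 fires rule 1, giving packed.
Round 3 fires rule 3, giving manifest_closed.

backorder, labeled, manifest_closed, notify_customer, order_received, packed, payment_cleared, pick_ticket, priority_ship, restock_request, route_local, stock_available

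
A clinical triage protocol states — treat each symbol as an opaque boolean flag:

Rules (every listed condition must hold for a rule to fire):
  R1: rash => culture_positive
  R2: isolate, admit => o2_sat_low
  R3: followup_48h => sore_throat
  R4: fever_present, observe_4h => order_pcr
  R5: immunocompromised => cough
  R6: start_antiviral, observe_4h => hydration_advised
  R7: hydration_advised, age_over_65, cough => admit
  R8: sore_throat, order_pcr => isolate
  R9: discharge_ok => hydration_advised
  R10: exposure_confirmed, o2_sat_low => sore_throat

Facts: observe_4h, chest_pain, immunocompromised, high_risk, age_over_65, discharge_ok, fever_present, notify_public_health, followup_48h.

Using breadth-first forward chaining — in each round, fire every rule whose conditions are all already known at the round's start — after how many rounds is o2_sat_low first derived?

[1] R3 [followup_48h => sore_throat]; R4 [fever_present, observe_4h => order_pcr]; R5 [immunocompromised => cough]; R9 [discharge_ok => hydration_advised]. ⇒ new: sore_throat, order_pcr, cough, hydration_advised.
[2] R7 [hydration_advised, age_over_65, cough => admit]; R8 [sore_throat, order_pcr => isolate]. ⇒ new: admit, isolate.
[3] R2 [isolate, admit => o2_sat_low]. ⇒ new: o2_sat_low.
o2_sat_low first appears in round 3.

3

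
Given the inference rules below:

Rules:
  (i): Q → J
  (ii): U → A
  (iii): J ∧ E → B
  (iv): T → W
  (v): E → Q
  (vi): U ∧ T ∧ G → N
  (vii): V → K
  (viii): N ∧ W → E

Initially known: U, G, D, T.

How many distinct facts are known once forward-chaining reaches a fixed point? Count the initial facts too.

Round 1: (ii) [U → A]; (iv) [T → W]; (vi) [U ∧ T ∧ G → N]. New: A, W, N.
Round 2: (viii) [N ∧ W → E]. New: E.
Round 3: (v) [E → Q]. New: Q.
Round 4: (i) [Q → J]. New: J.
Round 5: (iii) [J ∧ E → B]. New: B.
Closure: {A, B, D, E, G, J, N, Q, T, U, W} — 11 facts.

11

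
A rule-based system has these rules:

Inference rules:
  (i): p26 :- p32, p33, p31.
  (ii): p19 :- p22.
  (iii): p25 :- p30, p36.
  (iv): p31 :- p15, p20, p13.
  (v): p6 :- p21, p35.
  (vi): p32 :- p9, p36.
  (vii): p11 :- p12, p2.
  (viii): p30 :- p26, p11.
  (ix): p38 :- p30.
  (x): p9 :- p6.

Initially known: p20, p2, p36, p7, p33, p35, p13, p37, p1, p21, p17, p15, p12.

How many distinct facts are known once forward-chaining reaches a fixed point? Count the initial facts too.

22

Round 1 fires (iv), (v), (vii), giving p31, p6, p11.
Round 2 fires (x), giving p9.
Round 3 fires (vi), giving p32.
Round 4 fires (i), giving p26.
Round 5 fires (viii), giving p30.
Round 6 fires (iii), (ix), giving p25, p38.
Closure: {p1, p11, p12, p13, p15, p17, p2, p20, p21, p25, p26, p30, p31, p32, p33, p35, p36, p37, p38, p6, p7, p9} — 22 facts.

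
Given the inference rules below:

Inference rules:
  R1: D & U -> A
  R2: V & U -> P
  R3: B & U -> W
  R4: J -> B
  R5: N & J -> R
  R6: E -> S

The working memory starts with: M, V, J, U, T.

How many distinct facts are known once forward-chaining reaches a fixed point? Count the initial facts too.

Round 1: R2 [V & U -> P]; R4 [J -> B]. Adds P, B.
Round 2: R3 [B & U -> W]. Adds W.
Closure: {B, J, M, P, T, U, V, W} — 8 facts.

8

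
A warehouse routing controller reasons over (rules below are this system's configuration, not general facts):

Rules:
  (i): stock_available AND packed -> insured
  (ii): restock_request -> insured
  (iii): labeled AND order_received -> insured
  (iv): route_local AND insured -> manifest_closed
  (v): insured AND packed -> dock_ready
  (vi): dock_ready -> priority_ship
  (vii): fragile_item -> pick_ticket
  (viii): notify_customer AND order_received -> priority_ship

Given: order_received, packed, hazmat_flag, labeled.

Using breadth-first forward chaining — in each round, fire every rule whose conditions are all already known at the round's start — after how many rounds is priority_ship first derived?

Round 1: (iii) [labeled AND order_received -> insured]. New: insured.
Round 2: (v) [insured AND packed -> dock_ready]. New: dock_ready.
Round 3: (vi) [dock_ready -> priority_ship]. New: priority_ship.
priority_ship first appears in round 3.

3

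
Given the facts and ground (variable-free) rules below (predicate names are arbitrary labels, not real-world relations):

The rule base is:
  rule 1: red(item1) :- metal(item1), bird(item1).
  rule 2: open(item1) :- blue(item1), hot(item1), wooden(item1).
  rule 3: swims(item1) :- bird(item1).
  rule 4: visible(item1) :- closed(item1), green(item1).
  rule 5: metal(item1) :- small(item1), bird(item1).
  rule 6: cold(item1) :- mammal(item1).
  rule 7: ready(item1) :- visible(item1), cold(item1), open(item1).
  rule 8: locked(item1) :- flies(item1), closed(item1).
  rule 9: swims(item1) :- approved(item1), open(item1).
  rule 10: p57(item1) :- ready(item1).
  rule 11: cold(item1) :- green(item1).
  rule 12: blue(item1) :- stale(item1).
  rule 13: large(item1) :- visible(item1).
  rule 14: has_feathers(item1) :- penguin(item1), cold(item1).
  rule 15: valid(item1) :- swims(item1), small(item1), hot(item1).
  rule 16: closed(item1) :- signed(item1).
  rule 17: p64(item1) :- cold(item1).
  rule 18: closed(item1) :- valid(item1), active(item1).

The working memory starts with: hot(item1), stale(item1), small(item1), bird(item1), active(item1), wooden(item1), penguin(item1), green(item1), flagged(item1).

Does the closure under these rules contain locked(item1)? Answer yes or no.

no

Round 1 fires rule 3, rule 5, rule 11, rule 12, giving swims(item1), metal(item1), cold(item1), blue(item1).
Round 2 fires rule 1, rule 2, rule 14, rule 15, rule 17, giving red(item1), open(item1), has_feathers(item1), valid(item1), p64(item1).
Round 3 fires rule 18, giving closed(item1).
Round 4 fires rule 4, giving visible(item1).
Round 5 fires rule 7, rule 13, giving ready(item1), large(item1).
Round 6 fires rule 10, giving p57(item1).
Fixed point reached. locked(item1) is concluded only by rule 8; rule 8 needs flies(item1) (never derived).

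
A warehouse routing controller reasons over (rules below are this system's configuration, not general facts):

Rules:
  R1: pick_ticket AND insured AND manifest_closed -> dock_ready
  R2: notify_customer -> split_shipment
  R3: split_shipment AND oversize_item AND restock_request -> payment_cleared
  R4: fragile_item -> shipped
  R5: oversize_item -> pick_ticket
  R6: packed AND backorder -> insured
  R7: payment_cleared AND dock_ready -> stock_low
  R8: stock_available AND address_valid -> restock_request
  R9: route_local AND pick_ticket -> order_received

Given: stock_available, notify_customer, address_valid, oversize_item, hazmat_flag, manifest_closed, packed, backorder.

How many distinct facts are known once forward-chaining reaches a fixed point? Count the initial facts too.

15

Round 1: R2 [notify_customer -> split_shipment]; R5 [oversize_item -> pick_ticket]; R6 [packed AND backorder -> insured]; R8 [stock_available AND address_valid -> restock_request]. New: split_shipment, pick_ticket, insured, restock_request.
Round 2: R1 [pick_ticket AND insured AND manifest_closed -> dock_ready]; R3 [split_shipment AND oversize_item AND restock_request -> payment_cleared]. New: dock_ready, payment_cleared.
Round 3: R7 [payment_cleared AND dock_ready -> stock_low]. New: stock_low.
Closure: {address_valid, backorder, dock_ready, hazmat_flag, insured, manifest_closed, notify_customer, oversize_item, packed, payment_cleared, pick_ticket, restock_request, split_shipment, stock_available, stock_low} — 15 facts.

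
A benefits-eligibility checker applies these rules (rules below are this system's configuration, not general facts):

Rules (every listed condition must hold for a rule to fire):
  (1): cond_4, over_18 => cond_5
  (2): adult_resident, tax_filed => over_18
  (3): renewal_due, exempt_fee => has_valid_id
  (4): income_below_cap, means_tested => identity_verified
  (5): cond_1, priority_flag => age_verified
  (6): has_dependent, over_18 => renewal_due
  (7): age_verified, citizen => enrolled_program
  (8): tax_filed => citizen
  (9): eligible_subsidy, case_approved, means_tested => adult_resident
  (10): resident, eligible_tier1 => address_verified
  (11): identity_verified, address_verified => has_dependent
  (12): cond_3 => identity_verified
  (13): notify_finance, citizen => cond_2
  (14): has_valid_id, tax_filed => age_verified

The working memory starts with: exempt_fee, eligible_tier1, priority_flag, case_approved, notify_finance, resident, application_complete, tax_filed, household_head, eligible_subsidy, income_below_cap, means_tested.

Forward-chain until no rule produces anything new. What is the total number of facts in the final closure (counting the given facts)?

23

Round 1 fires (4), (8), (9), (10), giving identity_verified, citizen, adult_resident, address_verified.
Round 2 fires (2), (11), (13), giving over_18, has_dependent, cond_2.
Round 3 fires (6), giving renewal_due.
Round 4 fires (3), giving has_valid_id.
Round 5 fires (14), giving age_verified.
Round 6 fires (7), giving enrolled_program.
Closure: {address_verified, adult_resident, age_verified, application_complete, case_approved, citizen, cond_2, eligible_subsidy, eligible_tier1, enrolled_program, exempt_fee, has_dependent, has_valid_id, household_head, identity_verified, income_below_cap, means_tested, notify_finance, over_18, priority_flag, renewal_due, resident, tax_filed} — 23 facts.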